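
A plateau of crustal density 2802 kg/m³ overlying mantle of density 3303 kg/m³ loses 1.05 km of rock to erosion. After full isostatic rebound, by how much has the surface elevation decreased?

0.159 km

Rebound u = e ρ_c/ρ_m = 1.05 km × 2802/3303 = 0.8907 km.
Net surface drop = e − u = 1.05 km − 0.8907 km = e (ρ_m − ρ_c)/ρ_m = 0.159 km.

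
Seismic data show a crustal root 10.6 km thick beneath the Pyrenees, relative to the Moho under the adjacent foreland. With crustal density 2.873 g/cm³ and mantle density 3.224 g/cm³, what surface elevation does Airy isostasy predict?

1.3 km

For local isostatic compensation: ρ_c h = (ρ_m − ρ_c) r.
h = r (ρ_m − ρ_c) / ρ_c = 10.6 km × (3.224 − 2.873) / 2.873 = 1.3 km.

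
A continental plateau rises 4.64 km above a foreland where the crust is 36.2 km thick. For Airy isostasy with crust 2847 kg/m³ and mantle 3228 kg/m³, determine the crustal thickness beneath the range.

Root depth r = h ρ_c / (ρ_m − ρ_c) = 4.64 km × 2847 / 381 = 34.67 km.
Total thickness = T + h + r = 36.2 km + 4.64 km + 34.67 km = 75.5 km.

75.5 km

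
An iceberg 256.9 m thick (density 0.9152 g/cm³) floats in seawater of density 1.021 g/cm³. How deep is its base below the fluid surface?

Draft d = t ρ_obj/ρ_fluid = 256.9 m × 0.9152/1.021 = 230 m.

230 m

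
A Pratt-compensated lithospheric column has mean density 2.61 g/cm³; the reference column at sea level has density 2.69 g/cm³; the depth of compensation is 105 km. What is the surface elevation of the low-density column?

ρ_ref D = ρ (D + h) → h = D (ρ_ref − ρ)/ρ.
h = 105 km × (2.69 − 2.61)/2.61 = 3.22 km.

3.22 km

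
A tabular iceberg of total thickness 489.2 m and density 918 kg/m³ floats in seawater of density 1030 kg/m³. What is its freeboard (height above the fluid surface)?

53.2 m

Floating equilibrium: submerged depth d = t ρ_obj/ρ_fluid = 489.2 m × 918/1030 = 436 m.
Freeboard = t − d = 489.2 m − 436 m = 53.2 m.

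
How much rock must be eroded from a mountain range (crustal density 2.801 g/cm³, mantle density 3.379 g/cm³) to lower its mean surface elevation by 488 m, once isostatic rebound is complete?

2850 m

Net drop Δ = e − u = e − e ρ_c/ρ_m = e (ρ_m − ρ_c)/ρ_m.
e = Δ ρ_m/(ρ_m − ρ_c) = 488 m × 3.379/0.578 = 2850 m.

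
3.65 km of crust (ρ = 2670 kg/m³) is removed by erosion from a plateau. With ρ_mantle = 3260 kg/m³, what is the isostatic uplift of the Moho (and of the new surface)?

2.99 km

Unloading: uplift u = e ρ_c/ρ_m = 3.65 km × 2670/3260 = 2.99 km.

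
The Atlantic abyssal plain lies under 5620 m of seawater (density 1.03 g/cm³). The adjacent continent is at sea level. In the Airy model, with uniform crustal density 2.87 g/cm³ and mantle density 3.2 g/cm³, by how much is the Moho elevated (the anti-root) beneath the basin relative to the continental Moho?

31300 m

For local isostatic compensation: replacing crust with seawater at the top is compensated by replacing crust with mantle at the base: d (ρ_c − ρ_w) = a (ρ_m − ρ_c).
a = d (ρ_c − ρ_w)/(ρ_m − ρ_c) = 5620 m × 1.84/0.33 = 31300 m.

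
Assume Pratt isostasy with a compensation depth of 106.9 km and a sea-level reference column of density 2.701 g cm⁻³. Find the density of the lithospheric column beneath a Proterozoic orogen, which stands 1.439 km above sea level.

Pratt balance: ρ_ref D = ρ (D + h).
ρ = ρ_ref D/(D + h) = 2.701 × 106.9 km/(106.9 km + 1.439 km) = 2.67 g cm⁻³.

2.67 g cm⁻³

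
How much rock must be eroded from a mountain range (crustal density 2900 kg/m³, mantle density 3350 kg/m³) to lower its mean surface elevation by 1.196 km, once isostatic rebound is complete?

8.9 km

Net drop Δ = e − u = e − e ρ_c/ρ_m = e (ρ_m − ρ_c)/ρ_m.
e = Δ ρ_m/(ρ_m − ρ_c) = 1.196 km × 3350/450 = 8.9 km.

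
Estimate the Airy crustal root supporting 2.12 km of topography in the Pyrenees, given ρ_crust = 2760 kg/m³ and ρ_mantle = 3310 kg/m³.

10.6 km

Isostatic balance requires: the weight of the topography is balanced by the buoyancy of the root, ρ_c h = (ρ_m − ρ_c) r.
r = h · ρ_c / (ρ_m − ρ_c) = 2.12 km × 2760 / (3310 − 2760) = 10.6 km.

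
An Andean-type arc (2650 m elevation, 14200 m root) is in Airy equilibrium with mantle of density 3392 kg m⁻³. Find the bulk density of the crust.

2860 kg m⁻³

ρ_c h = (ρ_m − ρ_c) r → ρ_c (h + r) = ρ_m r → ρ_c = ρ_m r / (h + r).
ρ_c = 3392 × 14200 m / (2650 m + 14200 m) = 2860 kg m⁻³.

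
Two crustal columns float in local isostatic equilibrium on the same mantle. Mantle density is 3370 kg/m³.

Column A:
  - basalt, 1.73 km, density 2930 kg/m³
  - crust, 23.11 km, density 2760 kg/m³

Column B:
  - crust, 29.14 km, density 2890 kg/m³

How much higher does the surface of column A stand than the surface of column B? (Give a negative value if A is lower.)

0.258 km

For any compensation level in the mantle, the mantle terms cancel and isostasy reduces to e = (Σt_A − Σt_B) − (Σ(ρt)_A − Σ(ρt)_B) / ρ_m.
Σt_A = 24.84 km; Σt_B = 29.14 km; Σ(ρt)_A = 68852.5; Σ(ρt)_B = 84214.6 (in km·kg/m³).
e = (24.84 − 29.14) − (68852.5 − 84214.6) / 3370 = 0.258 km.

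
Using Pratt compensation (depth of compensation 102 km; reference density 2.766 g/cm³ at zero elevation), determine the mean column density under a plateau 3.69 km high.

2.67 g/cm³

Pratt balance: ρ_ref D = ρ (D + h).
ρ = ρ_ref D/(D + h) = 2.766 × 102 km/(102 km + 3.69 km) = 2.67 g/cm³.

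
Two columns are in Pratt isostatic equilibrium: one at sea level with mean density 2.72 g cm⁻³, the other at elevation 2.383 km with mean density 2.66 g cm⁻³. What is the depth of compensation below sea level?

ρ_ref D = ρ (D + h) → D (ρ_ref − ρ) = ρ h.
D = ρ h/(ρ_ref − ρ) = 2.66 × 2.383 km/(2.72 − 2.66) = 106 km.

106 km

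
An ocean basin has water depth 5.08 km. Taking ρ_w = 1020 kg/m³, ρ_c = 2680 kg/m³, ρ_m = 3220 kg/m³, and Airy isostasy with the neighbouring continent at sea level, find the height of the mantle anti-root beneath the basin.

15.6 km

Balancing pressure at the compensation depth: replacing crust with seawater at the top is compensated by replacing crust with mantle at the base: d (ρ_c − ρ_w) = a (ρ_m − ρ_c).
a = d (ρ_c − ρ_w)/(ρ_m − ρ_c) = 5.08 km × 1660/540 = 15.6 km.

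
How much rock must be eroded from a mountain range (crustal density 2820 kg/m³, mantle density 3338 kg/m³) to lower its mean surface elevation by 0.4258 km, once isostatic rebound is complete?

Net drop Δ = e − u = e − e ρ_c/ρ_m = e (ρ_m − ρ_c)/ρ_m.
e = Δ ρ_m/(ρ_m − ρ_c) = 0.4258 km × 3338/518 = 2.74 km.

2.74 km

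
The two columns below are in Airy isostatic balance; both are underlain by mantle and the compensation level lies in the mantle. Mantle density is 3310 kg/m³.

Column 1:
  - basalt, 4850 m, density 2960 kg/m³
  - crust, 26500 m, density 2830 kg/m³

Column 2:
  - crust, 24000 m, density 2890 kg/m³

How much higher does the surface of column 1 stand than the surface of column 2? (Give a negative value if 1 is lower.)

1310 m

For any compensation level in the mantle, the mantle terms cancel and isostasy reduces to e = (Σt_1 − Σt_2) − (Σ(ρt)_1 − Σ(ρt)_2) / ρ_m.
Σt_1 = 31350 m; Σt_2 = 24000 m; Σ(ρt)_1 = 89351000; Σ(ρt)_2 = 69360000 (in m·kg/m³).
e = (31350 − 24000) − (89351000 − 69360000) / 3310 = 1310 m.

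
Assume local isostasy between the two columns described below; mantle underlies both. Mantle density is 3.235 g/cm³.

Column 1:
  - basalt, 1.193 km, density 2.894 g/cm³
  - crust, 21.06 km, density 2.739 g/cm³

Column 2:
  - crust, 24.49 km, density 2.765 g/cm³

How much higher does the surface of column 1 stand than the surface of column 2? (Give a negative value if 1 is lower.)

For any compensation level in the mantle, the mantle terms cancel and isostasy reduces to e = (Σt_1 − Σt_2) − (Σ(ρt)_1 − Σ(ρt)_2) / ρ_m.
Σt_1 = 22.253 km; Σt_2 = 24.49 km; Σ(ρt)_1 = 61.135882; Σ(ρt)_2 = 67.71485 (in km·g/cm³).
e = (22.253 − 24.49) − (61.135882 − 67.71485) / 3.235 = −0.203 km.

−0.203 km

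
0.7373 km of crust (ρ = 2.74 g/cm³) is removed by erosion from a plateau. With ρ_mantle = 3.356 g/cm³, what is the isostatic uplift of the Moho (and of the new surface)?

0.602 km

Unloading: uplift u = e ρ_c/ρ_m = 0.7373 km × 2.74/3.356 = 0.602 km.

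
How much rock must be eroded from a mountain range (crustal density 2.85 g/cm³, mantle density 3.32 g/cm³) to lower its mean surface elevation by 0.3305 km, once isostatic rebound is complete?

2.33 km

Net drop Δ = e − u = e − e ρ_c/ρ_m = e (ρ_m − ρ_c)/ρ_m.
e = Δ ρ_m/(ρ_m − ρ_c) = 0.3305 km × 3.32/0.47 = 2.33 km.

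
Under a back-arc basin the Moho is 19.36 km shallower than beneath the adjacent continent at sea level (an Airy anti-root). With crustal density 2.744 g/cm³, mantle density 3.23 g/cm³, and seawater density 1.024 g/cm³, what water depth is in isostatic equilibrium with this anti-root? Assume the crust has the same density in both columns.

5.47 km

Replacing a thickness d of crust by seawater at the top must be balanced by replacing crust with mantle at the base: d (ρ_c − ρ_w) = a (ρ_m − ρ_c).
d = a (ρ_m − ρ_c)/(ρ_c − ρ_w) = 19.36 km × 0.486/1.72 = 5.47 km.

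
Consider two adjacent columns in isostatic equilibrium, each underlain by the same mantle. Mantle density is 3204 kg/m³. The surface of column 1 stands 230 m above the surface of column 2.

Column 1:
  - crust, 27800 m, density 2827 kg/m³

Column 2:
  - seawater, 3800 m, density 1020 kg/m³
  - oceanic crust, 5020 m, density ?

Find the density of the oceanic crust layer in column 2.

Take the compensation level at the base of the deeper column (depth z_c below the surface of column 1) and equate Σ ρ_i t_i down to z_c; mantle fills any gap and the z_c terms cancel.
Column 1: 27800×2827 + (z_c − 27800)×3204
Column 2: 230×0 + 3800×1020 + 5020×ρ + (z_c − 230 − 8820)×3204
The z_c×3204 term appears on both sides and cancels. Collect the known terms of each column as K = Σ(ρt)_known − 3204 × (depth of known layers): K_1 = 78590600 − 3204×27800 = −10480600; K_2 = 3876000 − 3204×(230 + 8820) = −25120200.
Balance: K_1 = K_2 + 5020×ρ, so ρ = (K_1 − K_2)/5020 = 14639600/5020 = 2920 kg/m³.

2920 kg/m³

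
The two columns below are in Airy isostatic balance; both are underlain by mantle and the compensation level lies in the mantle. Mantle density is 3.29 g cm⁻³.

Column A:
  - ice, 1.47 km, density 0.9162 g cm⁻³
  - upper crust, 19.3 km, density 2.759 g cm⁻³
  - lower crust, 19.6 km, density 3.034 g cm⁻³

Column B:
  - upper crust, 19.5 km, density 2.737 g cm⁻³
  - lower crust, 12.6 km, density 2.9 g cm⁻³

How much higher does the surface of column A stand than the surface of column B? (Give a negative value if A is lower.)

0.929 km

For any compensation level in the mantle, the mantle terms cancel and isostasy reduces to e = (Σt_A − Σt_B) − (Σ(ρt)_A − Σ(ρt)_B) / ρ_m.
Σt_A = 40.37 km; Σt_B = 32.1 km; Σ(ρt)_A = 114.061914; Σ(ρt)_B = 89.9115 (in km·g cm⁻³).
e = (40.37 − 32.1) − (114.061914 − 89.9115) / 3.29 = 0.929 km.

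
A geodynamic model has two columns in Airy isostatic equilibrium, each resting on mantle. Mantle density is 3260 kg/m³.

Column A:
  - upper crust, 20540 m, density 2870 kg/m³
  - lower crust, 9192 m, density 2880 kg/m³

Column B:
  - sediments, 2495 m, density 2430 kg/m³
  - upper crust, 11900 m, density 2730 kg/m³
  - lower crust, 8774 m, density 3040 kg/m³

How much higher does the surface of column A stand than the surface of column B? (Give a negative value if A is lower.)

For any compensation level in the mantle, the mantle terms cancel and isostasy reduces to e = (Σt_A − Σt_B) − (Σ(ρt)_A − Σ(ρt)_B) / ρ_m.
Σt_A = 29732 m; Σt_B = 23169 m; Σ(ρt)_A = 85422760; Σ(ρt)_B = 65222810 (in m·kg/m³).
e = (29732 − 23169) − (85422760 − 65222810) / 3260 = 367 m.

367 m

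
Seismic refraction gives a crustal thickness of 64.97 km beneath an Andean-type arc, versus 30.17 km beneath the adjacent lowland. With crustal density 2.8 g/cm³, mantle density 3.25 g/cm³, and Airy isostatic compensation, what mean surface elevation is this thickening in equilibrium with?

4.82 km

Excess crust Δ = 64.97 km − 30.17 km = 34.8 km, split between elevation h and root r with h + r = Δ.
Airy balance ρ_c h = (ρ_m − ρ_c) r gives r = h ρ_c/(ρ_m − ρ_c), so h (1 + ρ_c/(ρ_m − ρ_c)) = Δ, i.e. h = Δ (ρ_m − ρ_c)/ρ_m.
h = 34.8 km × 0.45/3.25 = 4.82 km.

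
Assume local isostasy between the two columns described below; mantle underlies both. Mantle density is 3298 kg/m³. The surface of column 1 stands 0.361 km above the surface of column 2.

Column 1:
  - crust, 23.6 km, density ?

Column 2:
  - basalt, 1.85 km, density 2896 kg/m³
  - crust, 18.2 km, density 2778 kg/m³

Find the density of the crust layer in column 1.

Take the compensation level at the base of the deeper column (depth z_c below the surface of column 1) and equate Σ ρ_i t_i down to z_c; mantle fills any gap and the z_c terms cancel.
Column 1: 23.6×ρ + (z_c − 23.6)×3298
Column 2: 0.361×0 + 1.85×2896 + 18.2×2778 + (z_c − 0.361 − 20.05)×3298
The z_c×3298 term appears on both sides and cancels. Collect the known terms of each column as K = Σ(ρt)_known − 3298 × (depth of known layers): K_1 = 0 − 3298×23.6 = −77832.8; K_2 = 55917.2 − 3298×(0.361 + 20.05) = −11398.278.
Balance: K_1 + 23.6×ρ = K_2, so ρ = (K_2 − K_1)/23.6 = 66434.5/23.6 = 2820 kg/m³.

2820 kg/m³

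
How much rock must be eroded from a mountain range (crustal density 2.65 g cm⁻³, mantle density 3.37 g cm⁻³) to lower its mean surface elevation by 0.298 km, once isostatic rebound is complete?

Net drop Δ = e − u = e − e ρ_c/ρ_m = e (ρ_m − ρ_c)/ρ_m.
e = Δ ρ_m/(ρ_m − ρ_c) = 0.298 km × 3.37/0.72 = 1.39 km.

1.39 km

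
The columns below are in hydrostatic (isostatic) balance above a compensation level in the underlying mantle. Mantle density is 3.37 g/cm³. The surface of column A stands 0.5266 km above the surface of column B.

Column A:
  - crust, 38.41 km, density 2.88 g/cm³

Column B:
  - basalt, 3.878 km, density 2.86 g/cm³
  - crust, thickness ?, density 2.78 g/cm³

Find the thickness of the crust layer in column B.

Take the compensation level at the base of the deeper column (depth z_c below the surface of column A) and equate Σ ρ_i t_i down to z_c; mantle fills any gap and the z_c terms cancel.
Column A: 38.41×2.88 + (z_c − 38.41)×3.37
Column B: 0.5266×0 + 3.878×2.86 + x×2.78 + (z_c − 0.5266 − 3.878 − x)×3.37
The z_c×3.37 term appears on both sides and cancels. Collect the known terms of each column as K = Σ(ρt)_known − 3.37 × (depth of known layers): K_A = 110.6208 − 3.37×38.41 = −18.8209; K_B = 11.09108 − 3.37×(0.5266 + 3.878) = −3.752422.
Balance: K_A = K_B − x×(3.37 − 2.78), so x = (K_B − K_A)/(3.37 − 2.78) = 15.0685/0.59 = 25.5 km.

25.5 km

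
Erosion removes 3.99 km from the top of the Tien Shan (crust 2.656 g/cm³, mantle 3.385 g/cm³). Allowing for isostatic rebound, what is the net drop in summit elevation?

0.859 km

Rebound u = e ρ_c/ρ_m = 3.99 km × 2.656/3.385 = 3.131 km.
Net surface drop = e − u = 3.99 km − 3.131 km = e (ρ_m − ρ_c)/ρ_m = 0.859 km.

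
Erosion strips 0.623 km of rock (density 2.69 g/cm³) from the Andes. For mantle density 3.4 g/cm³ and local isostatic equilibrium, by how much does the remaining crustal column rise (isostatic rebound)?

Unloading: uplift u = e ρ_c/ρ_m = 0.623 km × 2.69/3.4 = 0.493 km.

0.493 km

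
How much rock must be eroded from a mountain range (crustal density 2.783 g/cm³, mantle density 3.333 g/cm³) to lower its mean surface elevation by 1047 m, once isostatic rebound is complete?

6340 m

Net drop Δ = e − u = e − e ρ_c/ρ_m = e (ρ_m − ρ_c)/ρ_m.
e = Δ ρ_m/(ρ_m − ρ_c) = 1047 m × 3.333/0.55 = 6340 m.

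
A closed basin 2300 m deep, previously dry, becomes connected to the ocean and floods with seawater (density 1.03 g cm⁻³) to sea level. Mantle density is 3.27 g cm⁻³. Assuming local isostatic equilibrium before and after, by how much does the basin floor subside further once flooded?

1060 m

After flooding the water column is d + s deep. Its weight must equal the weight of mantle displaced by the extra subsidence s: (d + s) ρ_w = s ρ_m.
s = d ρ_w / (ρ_m − ρ_w) = 2300 m × 1.03/(3.27 − 1.03) = 1060 m.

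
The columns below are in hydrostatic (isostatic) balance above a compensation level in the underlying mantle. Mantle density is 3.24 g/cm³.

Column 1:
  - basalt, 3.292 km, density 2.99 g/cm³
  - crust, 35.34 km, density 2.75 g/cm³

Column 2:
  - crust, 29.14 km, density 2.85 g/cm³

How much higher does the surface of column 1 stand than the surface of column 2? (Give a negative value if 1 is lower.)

2.09 km

For any compensation level in the mantle, the mantle terms cancel and isostasy reduces to e = (Σt_1 − Σt_2) − (Σ(ρt)_1 − Σ(ρt)_2) / ρ_m.
Σt_1 = 38.632 km; Σt_2 = 29.14 km; Σ(ρt)_1 = 107.02808; Σ(ρt)_2 = 83.049 (in km·g/cm³).
e = (38.632 − 29.14) − (107.02808 − 83.049) / 3.24 = 2.09 km.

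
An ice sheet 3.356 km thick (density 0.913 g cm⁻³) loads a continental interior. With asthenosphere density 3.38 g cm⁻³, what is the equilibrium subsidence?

For local isostatic compensation: the ice load ρ_ice t is balanced by mantle displaced below, ρ_m s.
s = t ρ_ice / ρ_m = 3.356 km × 0.913/3.38 = 0.907 km.

0.907 km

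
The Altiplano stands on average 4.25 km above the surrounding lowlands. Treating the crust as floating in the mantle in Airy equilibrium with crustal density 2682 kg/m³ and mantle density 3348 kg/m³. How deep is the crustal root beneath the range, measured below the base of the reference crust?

17.1 km

Isostatic balance requires: the weight of the topography is balanced by the buoyancy of the root, ρ_c h = (ρ_m − ρ_c) r.
r = h · ρ_c / (ρ_m − ρ_c) = 4.25 km × 2682 / (3348 − 2682) = 17.1 km.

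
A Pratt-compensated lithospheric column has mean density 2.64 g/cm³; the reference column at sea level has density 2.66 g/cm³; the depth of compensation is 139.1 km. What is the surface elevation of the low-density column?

ρ_ref D = ρ (D + h) → h = D (ρ_ref − ρ)/ρ.
h = 139.1 km × (2.66 − 2.64)/2.64 = 1.05 km.

1.05 km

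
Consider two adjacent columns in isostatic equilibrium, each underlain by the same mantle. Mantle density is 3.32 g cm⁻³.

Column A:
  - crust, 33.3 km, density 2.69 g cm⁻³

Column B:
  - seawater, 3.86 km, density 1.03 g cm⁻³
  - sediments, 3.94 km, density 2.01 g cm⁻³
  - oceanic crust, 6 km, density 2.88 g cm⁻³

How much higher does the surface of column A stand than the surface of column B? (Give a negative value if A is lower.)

1.31 km

For any compensation level in the mantle, the mantle terms cancel and isostasy reduces to e = (Σt_A − Σt_B) − (Σ(ρt)_A − Σ(ρt)_B) / ρ_m.
Σt_A = 33.3 km; Σt_B = 13.8 km; Σ(ρt)_A = 89.577; Σ(ρt)_B = 29.1752 (in km·g cm⁻³).
e = (33.3 − 13.8) − (89.577 − 29.1752) / 3.32 = 1.31 km.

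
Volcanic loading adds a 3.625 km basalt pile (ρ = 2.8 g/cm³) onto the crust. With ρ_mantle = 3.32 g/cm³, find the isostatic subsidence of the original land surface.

Subaerial loading: s = t ρ_load / ρ_m.
s = 3.625 km × 2.8/3.32 = 3.06 km.

3.06 km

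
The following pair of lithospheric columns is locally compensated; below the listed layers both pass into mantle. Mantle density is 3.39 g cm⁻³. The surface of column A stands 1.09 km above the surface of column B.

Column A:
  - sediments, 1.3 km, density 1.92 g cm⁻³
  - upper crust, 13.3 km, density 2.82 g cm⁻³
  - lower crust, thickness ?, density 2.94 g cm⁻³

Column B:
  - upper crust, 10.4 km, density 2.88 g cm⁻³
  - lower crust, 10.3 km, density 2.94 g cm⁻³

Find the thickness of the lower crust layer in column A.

Take the compensation level at the base of the deeper column (depth z_c below the surface of column A) and equate Σ ρ_i t_i down to z_c; mantle fills any gap and the z_c terms cancel.
Column A: 1.3×1.92 + 13.3×2.82 + x×2.94 + (z_c − 14.6 − x)×3.39
Column B: 1.09×0 + 10.4×2.88 + 10.3×2.94 + (z_c − 1.09 − 20.7)×3.39
The z_c×3.39 term appears on both sides and cancels. Collect the known terms of each column as K = Σ(ρt)_known − 3.39 × (depth of known layers): K_A = 40.002 − 3.39×14.6 = −9.492; K_B = 60.234 − 3.39×(1.09 + 20.7) = −13.6341.
Balance: K_A − x×(3.39 − 2.94) = K_B, so x = (K_A − K_B)/(3.39 − 2.94) = 4.1421/0.45 = 9.2 km.

9.2 km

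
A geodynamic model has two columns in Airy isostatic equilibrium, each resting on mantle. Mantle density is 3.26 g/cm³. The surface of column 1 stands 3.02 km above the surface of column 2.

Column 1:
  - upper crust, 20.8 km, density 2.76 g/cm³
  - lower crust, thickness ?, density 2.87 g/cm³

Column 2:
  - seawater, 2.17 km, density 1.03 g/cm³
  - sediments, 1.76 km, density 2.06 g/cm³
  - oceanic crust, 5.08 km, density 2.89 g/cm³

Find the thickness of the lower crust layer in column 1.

21.2 km

Take the compensation level at the base of the deeper column (depth z_c below the surface of column 1) and equate Σ ρ_i t_i down to z_c; mantle fills any gap and the z_c terms cancel.
Column 1: 20.8×2.76 + x×2.87 + (z_c − 20.8 − x)×3.26
Column 2: 3.02×0 + 2.17×1.03 + 1.76×2.06 + 5.08×2.89 + (z_c − 3.02 − 9.01)×3.26
The z_c×3.26 term appears on both sides and cancels. Collect the known terms of each column as K = Σ(ρt)_known − 3.26 × (depth of known layers): K_1 = 57.408 − 3.26×20.8 = −10.4; K_2 = 20.5419 − 3.26×(3.02 + 9.01) = −18.6759.
Balance: K_1 − x×(3.26 − 2.87) = K_2, so x = (K_1 − K_2)/(3.26 − 2.87) = 8.2759/0.39 = 21.2 km.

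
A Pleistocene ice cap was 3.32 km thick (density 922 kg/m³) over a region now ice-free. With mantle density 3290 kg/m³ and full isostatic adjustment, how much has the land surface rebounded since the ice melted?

0.93 km

Removing the load lets mantle flow back in; uplift u satisfies ρ_ice t = ρ_m u.
u = t ρ_ice/ρ_m = 3.32 km × 922/3290 = 0.93 km.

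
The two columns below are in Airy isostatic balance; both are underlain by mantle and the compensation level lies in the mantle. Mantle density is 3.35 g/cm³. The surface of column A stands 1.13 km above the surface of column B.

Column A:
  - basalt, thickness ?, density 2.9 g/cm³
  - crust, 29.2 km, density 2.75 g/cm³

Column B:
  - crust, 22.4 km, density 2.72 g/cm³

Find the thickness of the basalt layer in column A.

Take the compensation level at the base of the deeper column (depth z_c below the surface of column A) and equate Σ ρ_i t_i down to z_c; mantle fills any gap and the z_c terms cancel.
Column A: x×2.9 + 29.2×2.75 + (z_c − 29.2 − x)×3.35
Column B: 1.13×0 + 22.4×2.72 + (z_c − 1.13 − 22.4)×3.35
The z_c×3.35 term appears on both sides and cancels. Collect the known terms of each column as K = Σ(ρt)_known − 3.35 × (depth of known layers): K_A = 80.3 − 3.35×29.2 = −17.52; K_B = 60.928 − 3.35×(1.13 + 22.4) = −17.8975.
Balance: K_A − x×(3.35 − 2.9) = K_B, so x = (K_A − K_B)/(3.35 − 2.9) = 0.3775/0.45 = 0.839 km.

0.839 km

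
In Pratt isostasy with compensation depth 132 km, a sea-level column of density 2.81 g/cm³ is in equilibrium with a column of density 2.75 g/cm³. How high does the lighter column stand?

2.88 km

ρ_ref D = ρ (D + h) → h = D (ρ_ref − ρ)/ρ.
h = 132 km × (2.81 − 2.75)/2.75 = 2.88 km.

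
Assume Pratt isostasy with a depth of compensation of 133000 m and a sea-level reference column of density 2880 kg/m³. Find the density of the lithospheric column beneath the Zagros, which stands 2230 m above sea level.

Pratt balance: ρ_ref D = ρ (D + h).
ρ = ρ_ref D/(D + h) = 2880 × 133000 m/(133000 m + 2230 m) = 2830 kg/m³.

2830 kg/m³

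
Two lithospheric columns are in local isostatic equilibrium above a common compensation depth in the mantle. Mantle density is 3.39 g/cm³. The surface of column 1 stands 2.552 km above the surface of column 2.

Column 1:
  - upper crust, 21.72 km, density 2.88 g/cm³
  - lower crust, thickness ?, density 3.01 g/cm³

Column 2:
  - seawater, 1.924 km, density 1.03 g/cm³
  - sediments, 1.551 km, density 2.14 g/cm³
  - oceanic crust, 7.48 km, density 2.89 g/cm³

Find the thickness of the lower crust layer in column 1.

20.5 km

Take the compensation level at the base of the deeper column (depth z_c below the surface of column 1) and equate Σ ρ_i t_i down to z_c; mantle fills any gap and the z_c terms cancel.
Column 1: 21.72×2.88 + x×3.01 + (z_c − 21.72 − x)×3.39
Column 2: 2.552×0 + 1.924×1.03 + 1.551×2.14 + 7.48×2.89 + (z_c − 2.552 − 10.955)×3.39
The z_c×3.39 term appears on both sides and cancels. Collect the known terms of each column as K = Σ(ρt)_known − 3.39 × (depth of known layers): K_1 = 62.5536 − 3.39×21.72 = −11.0772; K_2 = 26.91806 − 3.39×(2.552 + 10.955) = −18.87067.
Balance: K_1 − x×(3.39 − 3.01) = K_2, so x = (K_1 − K_2)/(3.39 − 3.01) = 7.79347/0.38 = 20.5 km.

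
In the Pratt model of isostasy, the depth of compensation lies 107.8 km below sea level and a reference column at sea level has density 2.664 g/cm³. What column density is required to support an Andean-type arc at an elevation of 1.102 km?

Pratt balance: ρ_ref D = ρ (D + h).
ρ = ρ_ref D/(D + h) = 2.664 × 107.8 km/(107.8 km + 1.102 km) = 2.64 g/cm³.

2.64 g/cm³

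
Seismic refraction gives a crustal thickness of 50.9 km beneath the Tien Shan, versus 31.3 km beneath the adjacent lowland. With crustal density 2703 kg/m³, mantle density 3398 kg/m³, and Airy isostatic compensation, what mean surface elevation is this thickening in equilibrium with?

Excess crust Δ = 50.9 km − 31.3 km = 19.6 km, split between elevation h and root r with h + r = Δ.
Airy balance ρ_c h = (ρ_m − ρ_c) r gives r = h ρ_c/(ρ_m − ρ_c), so h (1 + ρ_c/(ρ_m − ρ_c)) = Δ, i.e. h = Δ (ρ_m − ρ_c)/ρ_m.
h = 19.6 km × 695/3398 = 4.01 km.

4.01 km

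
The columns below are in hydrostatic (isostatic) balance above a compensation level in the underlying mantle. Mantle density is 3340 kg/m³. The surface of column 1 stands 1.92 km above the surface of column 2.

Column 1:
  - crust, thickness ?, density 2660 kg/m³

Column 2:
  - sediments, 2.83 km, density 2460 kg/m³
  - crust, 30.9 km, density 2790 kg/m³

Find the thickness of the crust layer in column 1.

Take the compensation level at the base of the deeper column (depth z_c below the surface of column 1) and equate Σ ρ_i t_i down to z_c; mantle fills any gap and the z_c terms cancel.
Column 1: x×2660 + (z_c − 0 − x)×3340
Column 2: 1.92×0 + 2.83×2460 + 30.9×2790 + (z_c − 1.92 − 33.73)×3340
The z_c×3340 term appears on both sides and cancels. Collect the known terms of each column as K = Σ(ρt)_known − 3340 × (depth of known layers): K_1 = 0 − 3340×0 = 0; K_2 = 93172.8 − 3340×(1.92 + 33.73) = −25898.2.
Balance: K_1 − x×(3340 − 2660) = K_2, so x = (K_1 − K_2)/(3340 − 2660) = 25898.2/680 = 38.1 km.

38.1 km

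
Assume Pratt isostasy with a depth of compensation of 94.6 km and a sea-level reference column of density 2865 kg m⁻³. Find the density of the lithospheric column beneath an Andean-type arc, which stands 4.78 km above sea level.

2730 kg m⁻³

Pratt balance: ρ_ref D = ρ (D + h).
ρ = ρ_ref D/(D + h) = 2865 × 94.6 km/(94.6 km + 4.78 km) = 2730 kg m⁻³.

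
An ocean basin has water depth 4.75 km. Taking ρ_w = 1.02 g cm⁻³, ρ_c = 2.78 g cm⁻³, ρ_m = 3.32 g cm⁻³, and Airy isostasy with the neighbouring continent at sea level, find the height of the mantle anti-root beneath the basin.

For local isostatic compensation: replacing crust with seawater at the top is compensated by replacing crust with mantle at the base: d (ρ_c − ρ_w) = a (ρ_m − ρ_c).
a = d (ρ_c − ρ_w)/(ρ_m − ρ_c) = 4.75 km × 1.76/0.54 = 15.5 km.

15.5 km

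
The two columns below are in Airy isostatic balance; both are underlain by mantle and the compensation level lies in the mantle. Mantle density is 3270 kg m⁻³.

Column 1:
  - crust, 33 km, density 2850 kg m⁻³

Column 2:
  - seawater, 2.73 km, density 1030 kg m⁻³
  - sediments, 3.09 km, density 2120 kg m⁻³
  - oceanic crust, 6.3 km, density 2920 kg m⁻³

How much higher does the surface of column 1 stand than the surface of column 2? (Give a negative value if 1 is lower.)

For any compensation level in the mantle, the mantle terms cancel and isostasy reduces to e = (Σt_1 − Σt_2) − (Σ(ρt)_1 − Σ(ρt)_2) / ρ_m.
Σt_1 = 33 km; Σt_2 = 12.12 km; Σ(ρt)_1 = 94050; Σ(ρt)_2 = 27758.7 (in km·kg m⁻³).
e = (33 − 12.12) − (94050 − 27758.7) / 3270 = 0.607 km.

0.607 km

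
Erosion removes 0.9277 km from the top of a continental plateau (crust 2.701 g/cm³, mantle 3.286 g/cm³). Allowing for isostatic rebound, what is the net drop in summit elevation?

0.165 km

Rebound u = e ρ_c/ρ_m = 0.9277 km × 2.701/3.286 = 0.7625 km.
Net surface drop = e − u = 0.9277 km − 0.7625 km = e (ρ_m − ρ_c)/ρ_m = 0.165 km.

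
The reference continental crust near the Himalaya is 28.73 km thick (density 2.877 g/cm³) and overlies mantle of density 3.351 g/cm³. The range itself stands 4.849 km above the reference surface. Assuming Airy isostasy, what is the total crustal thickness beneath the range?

63 km

Root depth r = h ρ_c / (ρ_m − ρ_c) = 4.849 km × 2.877 / 0.474 = 29.43 km.
Total thickness = T + h + r = 28.73 km + 4.849 km + 29.43 km = 63 km.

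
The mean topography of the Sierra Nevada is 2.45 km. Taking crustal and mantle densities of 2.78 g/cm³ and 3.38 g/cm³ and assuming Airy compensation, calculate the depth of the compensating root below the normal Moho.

In Airy isostatic equilibrium: the weight of the topography is balanced by the buoyancy of the root, ρ_c h = (ρ_m − ρ_c) r.
r = h · ρ_c / (ρ_m − ρ_c) = 2.45 km × 2.78 / (3.38 − 2.78) = 11.4 km.

11.4 km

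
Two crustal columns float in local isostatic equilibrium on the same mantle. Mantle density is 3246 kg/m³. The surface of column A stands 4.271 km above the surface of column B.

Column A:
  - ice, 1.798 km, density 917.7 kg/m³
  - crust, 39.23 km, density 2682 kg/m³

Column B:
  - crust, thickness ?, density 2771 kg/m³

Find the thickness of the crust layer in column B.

26.2 km

Take the compensation level at the base of the deeper column (depth z_c below the surface of column A) and equate Σ ρ_i t_i down to z_c; mantle fills any gap and the z_c terms cancel.
Column A: 1.798×917.7 + 39.23×2682 + (z_c − 41.028)×3246
Column B: 4.271×0 + x×2771 + (z_c − 4.271 − 0 − x)×3246
The z_c×3246 term appears on both sides and cancels. Collect the known terms of each column as K = Σ(ρt)_known − 3246 × (depth of known layers): K_A = 106864.885 − 3246×41.028 = −26312.0034; K_B = 0 − 3246×(4.271 + 0) = −13863.666.
Balance: K_A = K_B − x×(3246 − 2771), so x = (K_B − K_A)/(3246 − 2771) = 12448.3/475 = 26.2 km.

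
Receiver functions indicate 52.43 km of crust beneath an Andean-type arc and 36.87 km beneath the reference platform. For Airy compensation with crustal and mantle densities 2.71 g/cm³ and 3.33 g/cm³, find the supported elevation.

Excess crust Δ = 52.43 km − 36.87 km = 15.56 km, split between elevation h and root r with h + r = Δ.
Airy balance ρ_c h = (ρ_m − ρ_c) r gives r = h ρ_c/(ρ_m − ρ_c), so h (1 + ρ_c/(ρ_m − ρ_c)) = Δ, i.e. h = Δ (ρ_m − ρ_c)/ρ_m.
h = 15.56 km × 0.62/3.33 = 2.9 km.

2.9 km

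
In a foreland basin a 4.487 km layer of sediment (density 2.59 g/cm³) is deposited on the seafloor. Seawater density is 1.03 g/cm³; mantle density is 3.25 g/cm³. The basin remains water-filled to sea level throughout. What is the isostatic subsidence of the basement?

Submarine loading: the sediment displaces seawater, and the subsidence is in turn flooded, so s (ρ_m − ρ_w) = t (ρ_sed − ρ_w).
s = 4.487 km × (2.59 − 1.03) / (3.25 − 1.03) = 3.15 km.

3.15 km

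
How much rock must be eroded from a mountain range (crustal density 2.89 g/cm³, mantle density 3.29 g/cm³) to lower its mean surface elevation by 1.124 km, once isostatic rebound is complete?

Net drop Δ = e − u = e − e ρ_c/ρ_m = e (ρ_m − ρ_c)/ρ_m.
e = Δ ρ_m/(ρ_m − ρ_c) = 1.124 km × 3.29/0.4 = 9.24 km.

9.24 km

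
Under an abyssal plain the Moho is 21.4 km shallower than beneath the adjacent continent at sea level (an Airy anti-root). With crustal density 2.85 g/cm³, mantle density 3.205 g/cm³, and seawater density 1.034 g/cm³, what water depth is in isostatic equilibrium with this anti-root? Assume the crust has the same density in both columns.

4.18 km

Replacing a thickness d of crust by seawater at the top must be balanced by replacing crust with mantle at the base: d (ρ_c − ρ_w) = a (ρ_m − ρ_c).
d = a (ρ_m − ρ_c)/(ρ_c − ρ_w) = 21.4 km × 0.355/1.816 = 4.18 km.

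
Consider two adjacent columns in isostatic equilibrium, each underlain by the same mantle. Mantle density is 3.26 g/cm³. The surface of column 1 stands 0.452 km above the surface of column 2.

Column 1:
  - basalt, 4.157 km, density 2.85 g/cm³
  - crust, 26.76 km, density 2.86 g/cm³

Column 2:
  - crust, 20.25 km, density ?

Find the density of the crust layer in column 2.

2.72 g/cm³

Take the compensation level at the base of the deeper column (depth z_c below the surface of column 1) and equate Σ ρ_i t_i down to z_c; mantle fills any gap and the z_c terms cancel.
Column 1: 4.157×2.85 + 26.76×2.86 + (z_c − 30.917)×3.26
Column 2: 0.452×0 + 20.25×ρ + (z_c − 0.452 − 20.25)×3.26
The z_c×3.26 term appears on both sides and cancels. Collect the known terms of each column as K = Σ(ρt)_known − 3.26 × (depth of known layers): K_1 = 88.38105 − 3.26×30.917 = −12.40837; K_2 = 0 − 3.26×(0.452 + 20.25) = −67.48852.
Balance: K_1 = K_2 + 20.25×ρ, so ρ = (K_1 − K_2)/20.25 = 55.0801/20.25 = 2.72 g/cm³.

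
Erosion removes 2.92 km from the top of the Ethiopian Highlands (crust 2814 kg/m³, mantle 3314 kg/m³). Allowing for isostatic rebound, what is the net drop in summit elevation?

Rebound u = e ρ_c/ρ_m = 2.92 km × 2814/3314 = 2.479 km.
Net surface drop = e − u = 2.92 km − 2.479 km = e (ρ_m − ρ_c)/ρ_m = 0.441 km.

0.441 km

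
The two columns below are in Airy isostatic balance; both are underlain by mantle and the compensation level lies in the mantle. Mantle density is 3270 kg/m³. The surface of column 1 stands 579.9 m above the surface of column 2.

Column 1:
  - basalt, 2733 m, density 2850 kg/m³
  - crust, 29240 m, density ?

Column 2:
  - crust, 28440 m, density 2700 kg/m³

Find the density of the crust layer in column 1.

Take the compensation level at the base of the deeper column (depth z_c below the surface of column 1) and equate Σ ρ_i t_i down to z_c; mantle fills any gap and the z_c terms cancel.
Column 1: 2733×2850 + 29240×ρ + (z_c − 31973)×3270
Column 2: 579.9×0 + 28440×2700 + (z_c − 579.9 − 28440)×3270
The z_c×3270 term appears on both sides and cancels. Collect the known terms of each column as K = Σ(ρt)_known − 3270 × (depth of known layers): K_1 = 7789050 − 3270×31973 = −96762660; K_2 = 76788000 − 3270×(579.9 + 28440) = −18107073.
Balance: K_1 + 29240×ρ = K_2, so ρ = (K_2 − K_1)/29240 = 78655600/29240 = 2690 kg/m³.

2690 kg/m³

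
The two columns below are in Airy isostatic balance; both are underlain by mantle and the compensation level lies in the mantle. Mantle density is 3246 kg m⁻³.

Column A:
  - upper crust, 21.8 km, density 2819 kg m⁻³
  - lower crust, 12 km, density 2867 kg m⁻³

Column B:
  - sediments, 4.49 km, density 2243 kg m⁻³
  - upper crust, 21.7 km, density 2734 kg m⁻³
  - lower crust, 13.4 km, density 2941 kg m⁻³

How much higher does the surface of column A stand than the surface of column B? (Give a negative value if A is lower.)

For any compensation level in the mantle, the mantle terms cancel and isostasy reduces to e = (Σt_A − Σt_B) − (Σ(ρt)_A − Σ(ρt)_B) / ρ_m.
Σt_A = 33.8 km; Σt_B = 39.59 km; Σ(ρt)_A = 95858.2; Σ(ρt)_B = 108808.27 (in km·kg m⁻³).
e = (33.8 − 39.59) − (95858.2 − 108808.27) / 3246 = −1.8 km.

−1.8 km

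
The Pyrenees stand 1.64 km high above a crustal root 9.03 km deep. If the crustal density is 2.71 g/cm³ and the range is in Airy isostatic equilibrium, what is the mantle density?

Airy balance: ρ_c h = (ρ_m − ρ_c) r → ρ_m = ρ_c (1 + h/r).
ρ_m = 2.71 × (1 + 1.64 km/9.03 km) = 3.2 g/cm³.

3.2 g/cm³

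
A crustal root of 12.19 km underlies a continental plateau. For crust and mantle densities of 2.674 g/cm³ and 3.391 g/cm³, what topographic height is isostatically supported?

In Airy isostatic equilibrium: ρ_c h = (ρ_m − ρ_c) r.
h = r (ρ_m − ρ_c) / ρ_c = 12.19 km × (3.391 − 2.674) / 2.674 = 3.27 km.

3.27 km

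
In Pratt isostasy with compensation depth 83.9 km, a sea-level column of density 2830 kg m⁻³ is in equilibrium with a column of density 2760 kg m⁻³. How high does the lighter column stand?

2.13 km

ρ_ref D = ρ (D + h) → h = D (ρ_ref − ρ)/ρ.
h = 83.9 km × (2830 − 2760)/2760 = 2.13 km.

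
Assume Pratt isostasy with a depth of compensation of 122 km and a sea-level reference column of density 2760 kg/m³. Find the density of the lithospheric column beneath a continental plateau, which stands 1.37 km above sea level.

2730 kg/m³

Pratt balance: ρ_ref D = ρ (D + h).
ρ = ρ_ref D/(D + h) = 2760 × 122 km/(122 km + 1.37 km) = 2730 kg/m³.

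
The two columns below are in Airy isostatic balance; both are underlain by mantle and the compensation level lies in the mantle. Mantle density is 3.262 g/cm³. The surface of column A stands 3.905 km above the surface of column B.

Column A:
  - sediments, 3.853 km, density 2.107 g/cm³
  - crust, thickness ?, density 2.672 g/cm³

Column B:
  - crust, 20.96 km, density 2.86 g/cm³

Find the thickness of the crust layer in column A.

Take the compensation level at the base of the deeper column (depth z_c below the surface of column A) and equate Σ ρ_i t_i down to z_c; mantle fills any gap and the z_c terms cancel.
Column A: 3.853×2.107 + x×2.672 + (z_c − 3.853 − x)×3.262
Column B: 3.905×0 + 20.96×2.86 + (z_c − 3.905 − 20.96)×3.262
The z_c×3.262 term appears on both sides and cancels. Collect the known terms of each column as K = Σ(ρt)_known − 3.262 × (depth of known layers): K_A = 8.118271 − 3.262×3.853 = −4.450215; K_B = 59.9456 − 3.262×(3.905 + 20.96) = −21.16403.
Balance: K_A − x×(3.262 − 2.672) = K_B, so x = (K_A − K_B)/(3.262 − 2.672) = 16.7138/0.59 = 28.3 km.

28.3 km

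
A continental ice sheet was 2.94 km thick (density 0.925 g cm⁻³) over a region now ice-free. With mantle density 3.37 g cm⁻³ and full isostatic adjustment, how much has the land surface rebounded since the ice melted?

Removing the load lets mantle flow back in; uplift u satisfies ρ_ice t = ρ_m u.
u = t ρ_ice/ρ_m = 2.94 km × 0.925/3.37 = 0.807 km.

0.807 km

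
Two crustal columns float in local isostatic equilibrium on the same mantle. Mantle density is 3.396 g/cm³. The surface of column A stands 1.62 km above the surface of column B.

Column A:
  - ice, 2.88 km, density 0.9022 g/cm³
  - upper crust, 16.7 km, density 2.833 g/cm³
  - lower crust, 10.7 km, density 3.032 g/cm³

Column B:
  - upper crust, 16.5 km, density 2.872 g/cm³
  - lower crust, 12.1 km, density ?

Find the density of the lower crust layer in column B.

Take the compensation level at the base of the deeper column (depth z_c below the surface of column A) and equate Σ ρ_i t_i down to z_c; mantle fills any gap and the z_c terms cancel.
Column A: 2.88×0.9022 + 16.7×2.833 + 10.7×3.032 + (z_c − 30.28)×3.396
Column B: 1.62×0 + 16.5×2.872 + 12.1×ρ + (z_c − 1.62 − 28.6)×3.396
The z_c×3.396 term appears on both sides and cancels. Collect the known terms of each column as K = Σ(ρt)_known − 3.396 × (depth of known layers): K_A = 82.351836 − 3.396×30.28 = −20.479044; K_B = 47.388 − 3.396×(1.62 + 28.6) = −55.23912.
Balance: K_A = K_B + 12.1×ρ, so ρ = (K_A − K_B)/12.1 = 34.7601/12.1 = 2.87 g/cm³.

2.87 g/cm³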